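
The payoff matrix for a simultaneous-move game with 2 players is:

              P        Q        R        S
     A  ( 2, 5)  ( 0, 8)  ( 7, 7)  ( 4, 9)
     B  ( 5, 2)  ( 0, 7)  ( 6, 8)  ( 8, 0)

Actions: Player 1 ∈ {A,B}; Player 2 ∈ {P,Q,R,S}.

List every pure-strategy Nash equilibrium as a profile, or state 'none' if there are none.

Equilibria: none

(A,P): not NE [P1→B gives 5>2; P2→S gives 9>5]
(A,Q): not NE [P2→S gives 9>8]
(A,R): not NE [P2→S gives 9>7]
(A,S): not NE [P1→B gives 8>4]
(B,P): not NE [P2→R gives 8>2]
(B,Q): not NE [P2→R gives 8>7]
(B,R): not NE [P1→A gives 7>6]
(B,S): not NE [P2→R gives 8>0]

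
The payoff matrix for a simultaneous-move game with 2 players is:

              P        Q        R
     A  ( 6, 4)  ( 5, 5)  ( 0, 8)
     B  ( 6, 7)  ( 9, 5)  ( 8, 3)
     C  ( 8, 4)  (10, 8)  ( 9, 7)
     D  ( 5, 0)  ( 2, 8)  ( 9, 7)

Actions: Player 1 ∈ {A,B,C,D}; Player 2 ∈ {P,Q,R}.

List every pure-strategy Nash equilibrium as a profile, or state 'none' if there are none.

(A,P): not NE [P1→C gives 8>6; P2→R gives 8>4]
(A,Q): not NE [P1→C gives 10>5; P2→R gives 8>5]
(A,R): not NE [P1→D gives 9>0]
(B,P): not NE [P1→C gives 8>6]
(B,Q): not NE [P1→C gives 10>9; P2→P gives 7>5]
(B,R): not NE [P1→D gives 9>8; P2→P gives 7>3]
(C,P): not NE [P2→Q gives 8>4]
(C,Q): NE
(C,R): not NE [P2→Q gives 8>7]
(D,P): not NE [P1→C gives 8>5; P2→Q gives 8>0]
(D,Q): not NE [P1→C gives 10>2]
(D,R): not NE [P2→Q gives 8>7]

NE set: (C,Q)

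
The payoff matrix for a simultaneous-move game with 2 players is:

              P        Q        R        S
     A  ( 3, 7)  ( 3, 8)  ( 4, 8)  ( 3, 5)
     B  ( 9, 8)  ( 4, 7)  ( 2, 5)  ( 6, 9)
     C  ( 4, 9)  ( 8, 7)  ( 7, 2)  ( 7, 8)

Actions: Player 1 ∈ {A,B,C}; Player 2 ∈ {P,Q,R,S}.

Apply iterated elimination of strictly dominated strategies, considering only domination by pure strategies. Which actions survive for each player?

Survivors P1:{B,C} P2:{P,S}

P1 drop A (C beats it: P:4>3 Q:8>3 R:7>4 S:7>3)
P2 drop Q (P beats it: B:8>7 C:9>7)
P2 drop R (P beats it: B:8>5 C:9>2)
P1→{B,C} P2→{P,S}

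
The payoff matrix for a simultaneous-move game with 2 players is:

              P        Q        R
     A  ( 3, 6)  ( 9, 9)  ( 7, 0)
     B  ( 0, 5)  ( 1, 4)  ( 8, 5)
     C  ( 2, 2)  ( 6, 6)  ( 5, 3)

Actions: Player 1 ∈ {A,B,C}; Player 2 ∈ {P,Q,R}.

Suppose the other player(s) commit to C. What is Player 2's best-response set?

P2 best: {Q}

u_2(P vs C) = 2
u_2(Q vs C) = 6
u_2(R vs C) = 3
max payoff 6 at {Q}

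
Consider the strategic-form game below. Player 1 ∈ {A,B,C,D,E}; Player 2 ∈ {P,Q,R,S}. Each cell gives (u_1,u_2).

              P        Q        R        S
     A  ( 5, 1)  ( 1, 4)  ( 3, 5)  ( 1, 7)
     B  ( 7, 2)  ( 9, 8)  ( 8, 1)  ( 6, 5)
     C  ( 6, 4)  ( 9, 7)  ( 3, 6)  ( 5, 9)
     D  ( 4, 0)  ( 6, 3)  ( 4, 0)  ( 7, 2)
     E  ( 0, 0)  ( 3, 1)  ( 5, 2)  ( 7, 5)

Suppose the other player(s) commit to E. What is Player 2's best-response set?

u_2(P vs E) = 0
u_2(Q vs E) = 1
u_2(R vs E) = 2
u_2(S vs E) = 5
max payoff 5 at {S}

P2 best: {S}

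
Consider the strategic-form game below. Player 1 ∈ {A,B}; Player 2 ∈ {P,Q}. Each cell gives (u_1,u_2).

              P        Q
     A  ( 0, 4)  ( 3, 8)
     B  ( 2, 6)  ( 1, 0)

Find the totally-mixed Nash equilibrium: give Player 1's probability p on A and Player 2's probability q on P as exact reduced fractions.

p=3/5, q=1/2

P1 indiff ⇒ q·0+(1-q)·3 = q·2+(1-q)·1 ⇒ q(-2) = (1-q)(-2) ⇒ q = 1/2
P2 indiff ⇒ p·4+(1-p)·6 = p·8+(1-p)·0 ⇒ p(-4) = (1-p)(-6) ⇒ p = 3/5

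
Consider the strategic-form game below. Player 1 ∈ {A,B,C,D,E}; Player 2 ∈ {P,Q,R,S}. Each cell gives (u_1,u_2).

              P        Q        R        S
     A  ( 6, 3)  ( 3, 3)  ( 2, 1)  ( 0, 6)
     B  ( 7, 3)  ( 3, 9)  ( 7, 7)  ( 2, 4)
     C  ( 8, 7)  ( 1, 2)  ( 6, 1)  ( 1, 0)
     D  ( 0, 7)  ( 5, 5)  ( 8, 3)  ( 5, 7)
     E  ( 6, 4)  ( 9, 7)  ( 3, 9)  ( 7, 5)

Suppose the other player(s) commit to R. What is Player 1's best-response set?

P1 best: {D}

u_1(A vs R) = 2
u_1(B vs R) = 7
u_1(C vs R) = 6
u_1(D vs R) = 8
u_1(E vs R) = 3
max payoff 8 at {D}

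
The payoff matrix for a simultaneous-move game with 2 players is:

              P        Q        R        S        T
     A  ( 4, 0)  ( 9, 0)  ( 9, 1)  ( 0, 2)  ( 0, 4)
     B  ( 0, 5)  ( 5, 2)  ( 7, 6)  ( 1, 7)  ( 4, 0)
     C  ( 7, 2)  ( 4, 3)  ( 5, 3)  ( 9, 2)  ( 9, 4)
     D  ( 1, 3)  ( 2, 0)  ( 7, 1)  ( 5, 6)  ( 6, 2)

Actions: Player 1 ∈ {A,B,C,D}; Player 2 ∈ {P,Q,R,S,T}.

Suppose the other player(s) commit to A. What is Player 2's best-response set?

P2 best: {T}

u_2(P vs A) = 0
u_2(Q vs A) = 0
u_2(R vs A) = 1
u_2(S vs A) = 2
u_2(T vs A) = 4
max payoff 4 at {T}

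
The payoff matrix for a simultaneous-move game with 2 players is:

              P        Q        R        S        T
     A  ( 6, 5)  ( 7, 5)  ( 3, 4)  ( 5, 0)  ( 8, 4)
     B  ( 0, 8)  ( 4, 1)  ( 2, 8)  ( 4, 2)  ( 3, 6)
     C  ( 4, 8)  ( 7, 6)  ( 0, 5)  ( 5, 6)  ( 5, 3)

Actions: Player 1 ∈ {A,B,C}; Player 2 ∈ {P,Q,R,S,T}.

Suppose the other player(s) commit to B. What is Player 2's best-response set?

u_2(P vs B) = 8
u_2(Q vs B) = 1
u_2(R vs B) = 8
u_2(S vs B) = 2
u_2(T vs B) = 6
max payoff 8 at {P,R}

argmax u_2 = {P,R}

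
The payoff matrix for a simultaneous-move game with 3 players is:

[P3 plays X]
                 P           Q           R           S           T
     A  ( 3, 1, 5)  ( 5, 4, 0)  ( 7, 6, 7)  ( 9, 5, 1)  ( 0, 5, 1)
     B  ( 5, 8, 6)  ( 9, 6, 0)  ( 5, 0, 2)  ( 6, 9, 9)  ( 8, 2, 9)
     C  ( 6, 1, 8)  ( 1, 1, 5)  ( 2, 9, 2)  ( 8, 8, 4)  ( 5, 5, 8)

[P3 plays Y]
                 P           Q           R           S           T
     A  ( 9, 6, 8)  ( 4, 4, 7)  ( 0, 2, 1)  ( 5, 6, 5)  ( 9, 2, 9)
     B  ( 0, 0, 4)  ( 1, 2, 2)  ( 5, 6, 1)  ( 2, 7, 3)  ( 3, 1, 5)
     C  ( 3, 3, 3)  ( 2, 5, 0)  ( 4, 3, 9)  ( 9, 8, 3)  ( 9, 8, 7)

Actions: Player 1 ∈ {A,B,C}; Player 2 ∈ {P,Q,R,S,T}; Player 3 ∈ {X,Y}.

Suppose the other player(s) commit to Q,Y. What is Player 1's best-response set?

argmax u_1 = {A}

u_1(A vs Q,Y) = 4
u_1(B vs Q,Y) = 1
u_1(C vs Q,Y) = 2
max payoff 4 at {A}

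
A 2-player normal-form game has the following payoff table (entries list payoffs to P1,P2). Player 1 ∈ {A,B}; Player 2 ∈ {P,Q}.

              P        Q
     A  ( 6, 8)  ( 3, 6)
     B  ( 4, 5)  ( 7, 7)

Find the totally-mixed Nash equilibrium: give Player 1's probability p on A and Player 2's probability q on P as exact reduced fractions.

P1 indiff ⇒ q·6+(1-q)·3 = q·4+(1-q)·7 ⇒ q(2) = (1-q)(4) ⇒ q = 2/3
P2 indiff ⇒ p·8+(1-p)·5 = p·6+(1-p)·7 ⇒ p(2) = (1-p)(2) ⇒ p = 1/2

P1 mixes 1/2 on A; P2 mixes 2/3 on P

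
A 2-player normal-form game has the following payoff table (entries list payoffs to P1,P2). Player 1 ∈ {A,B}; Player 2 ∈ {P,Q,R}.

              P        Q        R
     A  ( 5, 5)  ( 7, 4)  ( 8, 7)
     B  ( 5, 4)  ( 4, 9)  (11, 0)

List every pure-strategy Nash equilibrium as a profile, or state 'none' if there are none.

PSNE: ∅

(A,P): not NE [P2→R gives 7>5]
(A,Q): not NE [P2→R gives 7>4]
(A,R): not NE [P1→B gives 11>8]
(B,P): not NE [P2→Q gives 9>4]
(B,Q): not NE [P1→A gives 7>4]
(B,R): not NE [P2→Q gives 9>0]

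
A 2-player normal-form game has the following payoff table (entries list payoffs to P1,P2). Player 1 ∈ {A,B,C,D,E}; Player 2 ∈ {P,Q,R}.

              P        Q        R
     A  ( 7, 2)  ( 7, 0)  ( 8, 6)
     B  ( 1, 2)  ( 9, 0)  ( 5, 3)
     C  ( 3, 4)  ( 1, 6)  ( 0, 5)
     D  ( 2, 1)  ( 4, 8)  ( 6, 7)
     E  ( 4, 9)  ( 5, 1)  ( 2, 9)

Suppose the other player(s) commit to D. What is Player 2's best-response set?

P2 best: {Q}

u_2(P vs D) = 1
u_2(Q vs D) = 8
u_2(R vs D) = 7
max payoff 8 at {Q}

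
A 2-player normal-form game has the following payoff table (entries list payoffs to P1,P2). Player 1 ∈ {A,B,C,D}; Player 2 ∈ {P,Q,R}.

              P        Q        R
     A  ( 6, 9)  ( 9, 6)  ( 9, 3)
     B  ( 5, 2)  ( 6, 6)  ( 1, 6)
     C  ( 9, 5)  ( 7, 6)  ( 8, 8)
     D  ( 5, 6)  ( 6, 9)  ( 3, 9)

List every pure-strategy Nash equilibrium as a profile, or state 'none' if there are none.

Equilibria: none

(A,P): not NE [P1→C gives 9>6]
(A,Q): not NE [P2→P gives 9>6]
(A,R): not NE [P2→P gives 9>3]
(B,P): not NE [P1→C gives 9>5; P2→R gives 6>2]
(B,Q): not NE [P1→A gives 9>6]
(B,R): not NE [P1→A gives 9>1]
(C,P): not NE [P2→R gives 8>5]
(C,Q): not NE [P1→A gives 9>7; P2→R gives 8>6]
(C,R): not NE [P1→A gives 9>8]
(D,P): not NE [P1→C gives 9>5; P2→R gives 9>6]
(D,Q): not NE [P1→A gives 9>6]
(D,R): not NE [P1→A gives 9>3]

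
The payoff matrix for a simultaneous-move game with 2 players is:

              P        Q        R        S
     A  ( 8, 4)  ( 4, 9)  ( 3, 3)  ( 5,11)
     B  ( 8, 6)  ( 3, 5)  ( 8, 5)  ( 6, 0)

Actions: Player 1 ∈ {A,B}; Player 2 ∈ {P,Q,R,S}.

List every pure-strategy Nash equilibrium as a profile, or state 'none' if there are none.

(A,P): not NE [P2→S gives 11>4]
(A,Q): not NE [P2→S gives 11>9]
(A,R): not NE [P1→B gives 8>3; P2→S gives 11>3]
(A,S): not NE [P1→B gives 6>5]
(B,P): NE
(B,Q): not NE [P1→A gives 4>3; P2→P gives 6>5]
(B,R): not NE [P2→P gives 6>5]
(B,S): not NE [P2→P gives 6>0]

NE set: (B,P)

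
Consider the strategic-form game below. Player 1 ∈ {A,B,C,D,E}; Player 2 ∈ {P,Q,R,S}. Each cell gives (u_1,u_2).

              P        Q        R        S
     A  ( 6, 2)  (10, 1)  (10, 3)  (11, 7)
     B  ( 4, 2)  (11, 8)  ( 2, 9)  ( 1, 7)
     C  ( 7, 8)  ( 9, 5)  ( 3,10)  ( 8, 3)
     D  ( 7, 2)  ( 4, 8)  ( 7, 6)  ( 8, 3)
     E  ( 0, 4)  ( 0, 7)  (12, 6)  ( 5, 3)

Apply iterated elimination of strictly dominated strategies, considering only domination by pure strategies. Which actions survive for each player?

P2 drop P (R beats it: A:3>2 B:9>2 C:10>8 D:6>2 E:6>4)
P1 drop C (A beats it: Q:10>9 R:10>3 S:11>8)
P1 drop D (A beats it: Q:10>4 R:10>7 S:11>8)
P1→{A,B,E} P2→{Q,R,S}

Survivors P1:{A,B,E} P2:{Q,R,S}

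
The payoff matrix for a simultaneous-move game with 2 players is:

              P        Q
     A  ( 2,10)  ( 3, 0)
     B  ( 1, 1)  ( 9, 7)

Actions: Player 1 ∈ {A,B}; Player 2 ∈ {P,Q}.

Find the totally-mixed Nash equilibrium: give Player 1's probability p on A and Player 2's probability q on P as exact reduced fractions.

P1 mixes 3/8 on A; P2 mixes 6/7 on P

P1 indiff ⇒ q·2+(1-q)·3 = q·1+(1-q)·9 ⇒ q(1) = (1-q)(6) ⇒ q = 6/7
P2 indiff ⇒ p·10+(1-p)·1 = p·0+(1-p)·7 ⇒ p(10) = (1-p)(6) ⇒ p = 3/8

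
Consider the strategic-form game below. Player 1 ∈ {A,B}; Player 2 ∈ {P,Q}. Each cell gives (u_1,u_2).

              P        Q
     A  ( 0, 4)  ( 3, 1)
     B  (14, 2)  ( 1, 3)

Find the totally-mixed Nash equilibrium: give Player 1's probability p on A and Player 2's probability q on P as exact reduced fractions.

P1 indiff ⇒ q·0+(1-q)·3 = q·14+(1-q)·1 ⇒ q(-14) = (1-q)(-2) ⇒ q = 1/8
P2 indiff ⇒ p·4+(1-p)·2 = p·1+(1-p)·3 ⇒ p(3) = (1-p)(1) ⇒ p = 1/4

P1 mixes 1/4 on A; P2 mixes 1/8 on P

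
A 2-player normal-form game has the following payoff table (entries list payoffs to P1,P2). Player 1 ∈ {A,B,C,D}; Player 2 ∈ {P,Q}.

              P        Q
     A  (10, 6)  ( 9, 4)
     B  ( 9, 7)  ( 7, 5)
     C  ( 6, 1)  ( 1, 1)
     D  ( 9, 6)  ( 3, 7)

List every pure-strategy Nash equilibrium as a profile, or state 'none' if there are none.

Nash profiles: (A,P)

(A,P): NE
(A,Q): not NE [P2→P gives 6>4]
(B,P): not NE [P1→A gives 10>9]
(B,Q): not NE [P1→A gives 9>7; P2→P gives 7>5]
(C,P): not NE [P1→A gives 10>6]
(C,Q): not NE [P1→A gives 9>1]
(D,P): not NE [P1→A gives 10>9; P2→Q gives 7>6]
(D,Q): not NE [P1→A gives 9>3]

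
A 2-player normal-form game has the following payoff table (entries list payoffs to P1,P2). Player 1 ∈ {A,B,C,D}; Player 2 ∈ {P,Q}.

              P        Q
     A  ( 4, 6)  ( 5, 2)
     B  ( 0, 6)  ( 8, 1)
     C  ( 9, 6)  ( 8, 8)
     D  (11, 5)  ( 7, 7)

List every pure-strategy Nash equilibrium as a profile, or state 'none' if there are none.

(A,P): not NE [P1→D gives 11>4]
(A,Q): not NE [P1→C gives 8>5; P2→P gives 6>2]
(B,P): not NE [P1→D gives 11>0]
(B,Q): not NE [P2→P gives 6>1]
(C,P): not NE [P1→D gives 11>9; P2→Q gives 8>6]
(C,Q): NE
(D,P): not NE [P2→Q gives 7>5]
(D,Q): not NE [P1→C gives 8>7]

Nash profiles: (C,Q)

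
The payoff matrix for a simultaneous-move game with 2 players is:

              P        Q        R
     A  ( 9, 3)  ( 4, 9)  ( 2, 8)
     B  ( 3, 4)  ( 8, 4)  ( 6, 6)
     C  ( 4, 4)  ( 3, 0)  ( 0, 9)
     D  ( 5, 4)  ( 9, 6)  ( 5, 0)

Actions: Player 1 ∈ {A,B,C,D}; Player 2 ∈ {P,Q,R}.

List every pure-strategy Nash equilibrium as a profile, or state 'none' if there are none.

(A,P): not NE [P2→Q gives 9>3]
(A,Q): not NE [P1→D gives 9>4]
(A,R): not NE [P1→B gives 6>2; P2→Q gives 9>8]
(B,P): not NE [P1→A gives 9>3; P2→R gives 6>4]
(B,Q): not NE [P1→D gives 9>8; P2→R gives 6>4]
(B,R): NE
(C,P): not NE [P1→A gives 9>4; P2→R gives 9>4]
(C,Q): not NE [P1→D gives 9>3; P2→R gives 9>0]
(C,R): not NE [P1→B gives 6>0]
(D,P): not NE [P1→A gives 9>5; P2→Q gives 6>4]
(D,Q): NE
(D,R): not NE [P1→B gives 6>5; P2→Q gives 6>0]

Nash profiles: (B,R), (D,Q)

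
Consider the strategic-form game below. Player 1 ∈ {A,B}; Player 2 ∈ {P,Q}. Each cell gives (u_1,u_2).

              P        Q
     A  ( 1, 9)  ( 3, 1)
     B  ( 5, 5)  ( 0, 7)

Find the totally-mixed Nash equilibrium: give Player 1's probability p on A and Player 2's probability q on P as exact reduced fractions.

(p,q) = (1/5, 3/7)

P1 indiff ⇒ q·1+(1-q)·3 = q·5+(1-q)·0 ⇒ q(-4) = (1-q)(-3) ⇒ q = 3/7
P2 indiff ⇒ p·9+(1-p)·5 = p·1+(1-p)·7 ⇒ p(8) = (1-p)(2) ⇒ p = 1/5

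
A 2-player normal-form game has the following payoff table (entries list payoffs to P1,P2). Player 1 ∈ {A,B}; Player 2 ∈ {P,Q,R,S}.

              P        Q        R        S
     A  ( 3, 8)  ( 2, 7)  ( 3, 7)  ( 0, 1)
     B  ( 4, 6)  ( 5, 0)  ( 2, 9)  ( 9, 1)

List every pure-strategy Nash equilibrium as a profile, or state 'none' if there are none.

(A,P): not NE [P1→B gives 4>3]
(A,Q): not NE [P1→B gives 5>2; P2→P gives 8>7]
(A,R): not NE [P2→P gives 8>7]
(A,S): not NE [P1→B gives 9>0; P2→P gives 8>1]
(B,P): not NE [P2→R gives 9>6]
(B,Q): not NE [P2→R gives 9>0]
(B,R): not NE [P1→A gives 3>2]
(B,S): not NE [P2→R gives 9>1]

Equilibria: none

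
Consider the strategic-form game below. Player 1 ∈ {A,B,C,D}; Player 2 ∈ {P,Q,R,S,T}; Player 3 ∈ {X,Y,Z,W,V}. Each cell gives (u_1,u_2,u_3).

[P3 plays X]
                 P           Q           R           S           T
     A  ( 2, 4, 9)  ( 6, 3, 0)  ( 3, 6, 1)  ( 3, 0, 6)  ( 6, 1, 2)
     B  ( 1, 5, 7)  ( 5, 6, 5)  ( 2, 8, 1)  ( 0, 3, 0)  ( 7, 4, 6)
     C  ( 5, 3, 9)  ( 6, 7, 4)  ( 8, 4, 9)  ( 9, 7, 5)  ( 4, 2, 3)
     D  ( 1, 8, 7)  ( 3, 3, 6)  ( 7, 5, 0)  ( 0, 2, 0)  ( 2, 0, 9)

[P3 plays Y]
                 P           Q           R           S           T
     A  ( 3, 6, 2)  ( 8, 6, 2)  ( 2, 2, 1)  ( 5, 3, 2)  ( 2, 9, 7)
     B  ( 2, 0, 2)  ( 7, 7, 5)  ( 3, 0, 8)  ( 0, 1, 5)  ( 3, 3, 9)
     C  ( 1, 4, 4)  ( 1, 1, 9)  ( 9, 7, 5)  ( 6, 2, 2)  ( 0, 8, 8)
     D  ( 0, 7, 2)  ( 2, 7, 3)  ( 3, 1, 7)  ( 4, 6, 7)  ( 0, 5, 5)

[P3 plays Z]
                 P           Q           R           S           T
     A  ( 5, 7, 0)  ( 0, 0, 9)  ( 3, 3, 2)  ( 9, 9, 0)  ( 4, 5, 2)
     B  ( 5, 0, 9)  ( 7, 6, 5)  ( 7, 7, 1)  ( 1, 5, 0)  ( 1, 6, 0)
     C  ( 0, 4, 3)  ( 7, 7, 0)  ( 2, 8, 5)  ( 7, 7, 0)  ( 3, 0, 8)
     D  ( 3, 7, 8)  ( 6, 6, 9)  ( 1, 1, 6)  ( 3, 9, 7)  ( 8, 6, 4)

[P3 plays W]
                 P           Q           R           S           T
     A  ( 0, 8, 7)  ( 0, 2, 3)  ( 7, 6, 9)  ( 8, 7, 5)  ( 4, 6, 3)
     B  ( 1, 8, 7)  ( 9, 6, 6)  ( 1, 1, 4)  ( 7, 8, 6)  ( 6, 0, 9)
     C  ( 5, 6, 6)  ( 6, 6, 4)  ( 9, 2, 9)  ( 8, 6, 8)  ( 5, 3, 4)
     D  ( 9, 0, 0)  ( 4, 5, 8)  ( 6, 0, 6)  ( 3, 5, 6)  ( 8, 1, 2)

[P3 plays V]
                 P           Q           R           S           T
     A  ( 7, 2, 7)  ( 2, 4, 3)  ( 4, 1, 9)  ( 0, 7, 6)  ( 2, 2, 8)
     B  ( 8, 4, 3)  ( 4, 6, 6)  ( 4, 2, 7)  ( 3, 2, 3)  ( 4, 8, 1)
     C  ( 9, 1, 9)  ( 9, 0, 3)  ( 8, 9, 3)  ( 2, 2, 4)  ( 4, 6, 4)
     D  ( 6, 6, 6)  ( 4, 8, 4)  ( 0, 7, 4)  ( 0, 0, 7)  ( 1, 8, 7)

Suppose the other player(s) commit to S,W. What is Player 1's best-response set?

argmax u_1 = {A,C}

u_1(A vs S,W) = 8
u_1(B vs S,W) = 7
u_1(C vs S,W) = 8
u_1(D vs S,W) = 3
max payoff 8 at {A,C}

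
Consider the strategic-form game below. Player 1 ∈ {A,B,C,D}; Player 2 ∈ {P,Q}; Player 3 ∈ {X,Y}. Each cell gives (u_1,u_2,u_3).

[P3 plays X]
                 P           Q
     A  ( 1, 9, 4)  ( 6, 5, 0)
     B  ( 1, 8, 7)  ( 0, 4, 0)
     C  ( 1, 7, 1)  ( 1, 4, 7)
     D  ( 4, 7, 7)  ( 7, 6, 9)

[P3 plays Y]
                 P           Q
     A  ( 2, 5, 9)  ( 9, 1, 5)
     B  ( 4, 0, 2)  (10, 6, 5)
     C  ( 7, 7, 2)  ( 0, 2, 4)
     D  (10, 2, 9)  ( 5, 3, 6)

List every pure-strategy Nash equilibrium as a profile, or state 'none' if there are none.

NE set: (B,Q,Y)

(A,P,X): not NE [P1→D gives 4>1; P3→Y gives 9>4]
(A,P,Y): not NE [P1→D gives 10>2]
(A,Q,X): not NE [P1→D gives 7>6; P2→P gives 9>5; P3→Y gives 5>0]
(A,Q,Y): not NE [P1→B gives 10>9; P2→P gives 5>1]
(B,P,X): not NE [P1→D gives 4>1]
(B,P,Y): not NE [P1→D gives 10>4; P2→Q gives 6>0; P3→X gives 7>2]
(B,Q,X): not NE [P1→D gives 7>0; P2→P gives 8>4; P3→Y gives 5>0]
(B,Q,Y): NE
(C,P,X): not NE [P1→D gives 4>1; P3→Y gives 2>1]
(C,P,Y): not NE [P1→D gives 10>7]
(C,Q,X): not NE [P1→D gives 7>1; P2→P gives 7>4]
(C,Q,Y): not NE [P1→B gives 10>0; P2→P gives 7>2; P3→X gives 7>4]
(D,P,X): not NE [P3→Y gives 9>7]
(D,P,Y): not NE [P2→Q gives 3>2]
(D,Q,X): not NE [P2→P gives 7>6]
(D,Q,Y): not NE [P1→B gives 10>5; P3→X gives 9>6]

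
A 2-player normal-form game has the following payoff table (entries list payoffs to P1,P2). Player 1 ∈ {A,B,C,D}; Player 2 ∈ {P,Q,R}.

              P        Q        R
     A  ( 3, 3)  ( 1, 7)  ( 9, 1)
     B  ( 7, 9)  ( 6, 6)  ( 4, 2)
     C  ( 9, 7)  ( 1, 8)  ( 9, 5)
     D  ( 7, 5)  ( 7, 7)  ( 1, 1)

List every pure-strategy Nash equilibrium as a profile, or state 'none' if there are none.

(A,P): not NE [P1→C gives 9>3; P2→Q gives 7>3]
(A,Q): not NE [P1→D gives 7>1]
(A,R): not NE [P2→Q gives 7>1]
(B,P): not NE [P1→C gives 9>7]
(B,Q): not NE [P1→D gives 7>6; P2→P gives 9>6]
(B,R): not NE [P1→C gives 9>4; P2→P gives 9>2]
(C,P): not NE [P2→Q gives 8>7]
(C,Q): not NE [P1→D gives 7>1]
(C,R): not NE [P2→Q gives 8>5]
(D,P): not NE [P1→C gives 9>7; P2→Q gives 7>5]
(D,Q): NE
(D,R): not NE [P1→C gives 9>1; P2→Q gives 7>1]

PSNE = {(D,Q)}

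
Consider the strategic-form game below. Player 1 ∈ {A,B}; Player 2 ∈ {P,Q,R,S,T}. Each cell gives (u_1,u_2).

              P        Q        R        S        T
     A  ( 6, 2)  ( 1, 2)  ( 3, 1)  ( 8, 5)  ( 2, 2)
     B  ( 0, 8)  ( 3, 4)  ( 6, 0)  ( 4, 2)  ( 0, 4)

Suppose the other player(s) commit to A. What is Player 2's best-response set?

P2 best: {S}

u_2(P vs A) = 2
u_2(Q vs A) = 2
u_2(R vs A) = 1
u_2(S vs A) = 5
u_2(T vs A) = 2
max payoff 5 at {S}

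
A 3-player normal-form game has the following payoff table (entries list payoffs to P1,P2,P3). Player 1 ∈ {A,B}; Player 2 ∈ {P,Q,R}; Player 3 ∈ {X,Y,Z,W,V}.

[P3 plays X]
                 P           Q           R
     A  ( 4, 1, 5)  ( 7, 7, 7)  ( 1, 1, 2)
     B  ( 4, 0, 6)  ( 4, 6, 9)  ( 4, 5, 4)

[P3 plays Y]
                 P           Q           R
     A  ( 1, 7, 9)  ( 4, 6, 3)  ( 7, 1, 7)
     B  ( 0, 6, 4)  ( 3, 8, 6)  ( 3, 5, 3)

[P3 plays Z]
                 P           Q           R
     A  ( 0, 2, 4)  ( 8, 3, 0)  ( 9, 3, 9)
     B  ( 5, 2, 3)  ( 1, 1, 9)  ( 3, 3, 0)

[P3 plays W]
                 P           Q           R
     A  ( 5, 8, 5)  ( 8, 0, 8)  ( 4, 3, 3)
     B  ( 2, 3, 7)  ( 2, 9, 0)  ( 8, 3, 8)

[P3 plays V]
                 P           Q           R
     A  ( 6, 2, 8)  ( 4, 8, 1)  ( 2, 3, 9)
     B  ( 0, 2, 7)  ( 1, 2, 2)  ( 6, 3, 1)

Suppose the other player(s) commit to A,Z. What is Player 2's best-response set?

u_2(P vs A,Z) = 2
u_2(Q vs A,Z) = 3
u_2(R vs A,Z) = 3
max payoff 3 at {Q,R}

P2 best: {Q,R}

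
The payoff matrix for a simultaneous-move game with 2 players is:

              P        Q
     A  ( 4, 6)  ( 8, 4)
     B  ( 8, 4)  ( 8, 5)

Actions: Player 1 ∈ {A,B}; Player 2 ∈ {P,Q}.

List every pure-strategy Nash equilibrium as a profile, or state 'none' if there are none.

PSNE = {(B,Q)}

(A,P): not NE [P1→B gives 8>4]
(A,Q): not NE [P2→P gives 6>4]
(B,P): not NE [P2→Q gives 5>4]
(B,Q): NE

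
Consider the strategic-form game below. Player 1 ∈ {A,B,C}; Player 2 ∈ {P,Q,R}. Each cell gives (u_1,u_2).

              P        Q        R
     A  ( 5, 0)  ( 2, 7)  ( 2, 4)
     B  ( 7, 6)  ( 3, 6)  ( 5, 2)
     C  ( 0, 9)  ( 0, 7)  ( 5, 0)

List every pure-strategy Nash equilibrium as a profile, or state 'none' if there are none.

Nash profiles: (B,P), (B,Q)

(A,P): not NE [P1→B gives 7>5; P2→Q gives 7>0]
(A,Q): not NE [P1→B gives 3>2]
(A,R): not NE [P1→C gives 5>2; P2→Q gives 7>4]
(B,P): NE
(B,Q): NE
(B,R): not NE [P2→Q gives 6>2]
(C,P): not NE [P1→B gives 7>0]
(C,Q): not NE [P1→B gives 3>0; P2→P gives 9>7]
(C,R): not NE [P2→P gives 9>0]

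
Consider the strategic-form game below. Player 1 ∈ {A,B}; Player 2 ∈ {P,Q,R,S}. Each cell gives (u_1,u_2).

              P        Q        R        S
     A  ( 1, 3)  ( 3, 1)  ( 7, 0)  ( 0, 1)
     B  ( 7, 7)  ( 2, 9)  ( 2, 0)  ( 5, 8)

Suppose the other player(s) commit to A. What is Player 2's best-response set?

u_2(P vs A) = 3
u_2(Q vs A) = 1
u_2(R vs A) = 0
u_2(S vs A) = 1
max payoff 3 at {P}

BR_2 = {P}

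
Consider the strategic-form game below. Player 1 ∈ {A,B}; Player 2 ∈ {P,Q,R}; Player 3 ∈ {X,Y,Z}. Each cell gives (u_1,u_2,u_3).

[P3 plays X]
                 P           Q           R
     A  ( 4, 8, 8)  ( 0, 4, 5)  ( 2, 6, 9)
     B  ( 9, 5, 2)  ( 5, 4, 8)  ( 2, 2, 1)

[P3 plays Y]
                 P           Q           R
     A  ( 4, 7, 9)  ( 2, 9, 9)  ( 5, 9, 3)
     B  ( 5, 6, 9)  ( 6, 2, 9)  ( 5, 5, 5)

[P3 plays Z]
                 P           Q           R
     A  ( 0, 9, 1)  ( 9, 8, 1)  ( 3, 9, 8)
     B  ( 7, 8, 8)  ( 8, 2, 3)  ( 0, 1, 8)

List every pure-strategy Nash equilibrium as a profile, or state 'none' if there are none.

NE set: (B,P,Y)

(A,P,X): not NE [P1→B gives 9>4; P3→Y gives 9>8]
(A,P,Y): not NE [P1→B gives 5>4; P2→R gives 9>7]
(A,P,Z): not NE [P1→B gives 7>0; P3→Y gives 9>1]
(A,Q,X): not NE [P1→B gives 5>0; P2→P gives 8>4; P3→Y gives 9>5]
(A,Q,Y): not NE [P1→B gives 6>2]
(A,Q,Z): not NE [P2→R gives 9>8; P3→Y gives 9>1]
(A,R,X): not NE [P2→P gives 8>6]
(A,R,Y): not NE [P3→X gives 9>3]
(A,R,Z): not NE [P3→X gives 9>8]
(B,P,X): not NE [P3→Y gives 9>2]
(B,P,Y): NE
(B,P,Z): not NE [P3→Y gives 9>8]
(B,Q,X): not NE [P2→P gives 5>4; P3→Y gives 9>8]
(B,Q,Y): not NE [P2→P gives 6>2]
(B,Q,Z): not NE [P1→A gives 9>8; P2→P gives 8>2; P3→Y gives 9>3]
(B,R,X): not NE [P2→P gives 5>2; P3→Z gives 8>1]
(B,R,Y): not NE [P2→P gives 6>5; P3→Z gives 8>5]
(B,R,Z): not NE [P1→A gives 3>0; P2→P gives 8>1]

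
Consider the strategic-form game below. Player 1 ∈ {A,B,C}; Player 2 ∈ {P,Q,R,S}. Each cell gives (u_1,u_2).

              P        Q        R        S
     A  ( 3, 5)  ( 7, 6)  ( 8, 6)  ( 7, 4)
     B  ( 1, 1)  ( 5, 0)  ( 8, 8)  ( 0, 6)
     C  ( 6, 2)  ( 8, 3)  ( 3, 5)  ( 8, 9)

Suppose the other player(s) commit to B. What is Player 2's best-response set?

argmax u_2 = {R}

u_2(P vs B) = 1
u_2(Q vs B) = 0
u_2(R vs B) = 8
u_2(S vs B) = 6
max payoff 8 at {R}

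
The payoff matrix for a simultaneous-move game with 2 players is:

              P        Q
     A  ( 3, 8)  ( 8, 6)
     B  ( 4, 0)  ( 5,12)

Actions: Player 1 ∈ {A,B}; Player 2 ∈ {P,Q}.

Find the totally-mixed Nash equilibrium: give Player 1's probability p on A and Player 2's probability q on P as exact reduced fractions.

P1 indiff ⇒ q·3+(1-q)·8 = q·4+(1-q)·5 ⇒ q(-1) = (1-q)(-3) ⇒ q = 3/4
P2 indiff ⇒ p·8+(1-p)·0 = p·6+(1-p)·12 ⇒ p(2) = (1-p)(12) ⇒ p = 6/7

p=6/7, q=3/4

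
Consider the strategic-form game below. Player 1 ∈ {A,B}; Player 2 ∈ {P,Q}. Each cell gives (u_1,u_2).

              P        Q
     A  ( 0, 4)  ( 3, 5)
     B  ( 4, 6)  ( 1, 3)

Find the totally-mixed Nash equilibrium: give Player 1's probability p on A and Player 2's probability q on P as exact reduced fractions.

P1 indiff ⇒ q·0+(1-q)·3 = q·4+(1-q)·1 ⇒ q(-4) = (1-q)(-2) ⇒ q = 1/3
P2 indiff ⇒ p·4+(1-p)·6 = p·5+(1-p)·3 ⇒ p(-1) = (1-p)(-3) ⇒ p = 3/4

(p,q) = (3/4, 1/3)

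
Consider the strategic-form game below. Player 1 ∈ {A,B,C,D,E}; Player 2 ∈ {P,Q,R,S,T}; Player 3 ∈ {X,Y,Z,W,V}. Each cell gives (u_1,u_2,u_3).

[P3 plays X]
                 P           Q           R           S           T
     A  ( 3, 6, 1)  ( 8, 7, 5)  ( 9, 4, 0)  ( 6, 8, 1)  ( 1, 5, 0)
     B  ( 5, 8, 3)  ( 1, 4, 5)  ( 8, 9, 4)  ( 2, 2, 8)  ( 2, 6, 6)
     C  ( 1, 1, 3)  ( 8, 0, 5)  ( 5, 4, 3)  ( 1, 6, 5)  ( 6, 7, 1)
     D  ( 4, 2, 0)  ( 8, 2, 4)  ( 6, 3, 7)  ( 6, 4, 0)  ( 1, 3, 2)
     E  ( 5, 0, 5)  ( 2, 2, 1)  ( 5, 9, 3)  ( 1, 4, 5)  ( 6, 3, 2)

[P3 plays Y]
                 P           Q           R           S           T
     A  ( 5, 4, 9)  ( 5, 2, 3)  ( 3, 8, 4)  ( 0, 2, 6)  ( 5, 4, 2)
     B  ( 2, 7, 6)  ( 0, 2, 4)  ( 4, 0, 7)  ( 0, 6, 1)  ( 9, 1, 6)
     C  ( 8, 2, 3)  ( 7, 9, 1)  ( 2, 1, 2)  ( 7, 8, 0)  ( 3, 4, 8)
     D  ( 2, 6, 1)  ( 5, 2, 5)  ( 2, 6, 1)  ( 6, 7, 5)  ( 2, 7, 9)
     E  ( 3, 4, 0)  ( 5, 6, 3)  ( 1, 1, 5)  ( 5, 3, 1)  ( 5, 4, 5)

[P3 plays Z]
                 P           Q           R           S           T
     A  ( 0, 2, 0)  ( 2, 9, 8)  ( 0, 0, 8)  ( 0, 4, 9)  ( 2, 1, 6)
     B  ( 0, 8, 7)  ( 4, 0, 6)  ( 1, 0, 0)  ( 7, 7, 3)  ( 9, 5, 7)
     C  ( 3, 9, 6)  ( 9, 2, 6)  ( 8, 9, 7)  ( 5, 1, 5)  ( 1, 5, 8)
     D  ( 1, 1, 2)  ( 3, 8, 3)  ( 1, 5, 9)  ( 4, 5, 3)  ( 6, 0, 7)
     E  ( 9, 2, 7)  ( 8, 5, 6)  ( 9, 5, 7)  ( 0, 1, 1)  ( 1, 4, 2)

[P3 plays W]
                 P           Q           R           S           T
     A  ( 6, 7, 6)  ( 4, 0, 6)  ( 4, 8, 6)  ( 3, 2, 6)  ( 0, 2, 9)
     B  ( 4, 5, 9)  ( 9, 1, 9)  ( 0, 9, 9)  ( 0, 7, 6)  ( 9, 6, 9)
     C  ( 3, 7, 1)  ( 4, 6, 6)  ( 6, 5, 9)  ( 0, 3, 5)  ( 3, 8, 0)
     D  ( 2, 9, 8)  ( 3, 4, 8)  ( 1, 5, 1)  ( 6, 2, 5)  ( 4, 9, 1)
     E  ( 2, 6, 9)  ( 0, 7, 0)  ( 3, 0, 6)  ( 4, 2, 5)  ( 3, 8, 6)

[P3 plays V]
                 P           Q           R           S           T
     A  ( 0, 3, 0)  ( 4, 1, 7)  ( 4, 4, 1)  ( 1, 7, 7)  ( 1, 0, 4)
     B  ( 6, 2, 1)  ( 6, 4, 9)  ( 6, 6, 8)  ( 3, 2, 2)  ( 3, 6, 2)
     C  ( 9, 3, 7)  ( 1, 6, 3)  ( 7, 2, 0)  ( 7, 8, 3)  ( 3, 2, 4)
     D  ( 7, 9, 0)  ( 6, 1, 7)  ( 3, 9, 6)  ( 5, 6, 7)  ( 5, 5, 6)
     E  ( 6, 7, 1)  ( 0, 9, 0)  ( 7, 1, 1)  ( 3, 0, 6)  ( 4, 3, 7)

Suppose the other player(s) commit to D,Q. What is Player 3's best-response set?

argmax u_3 = {W}

u_3(X vs D,Q) = 4
u_3(Y vs D,Q) = 5
u_3(Z vs D,Q) = 3
u_3(W vs D,Q) = 8
u_3(V vs D,Q) = 7
max payoff 8 at {W}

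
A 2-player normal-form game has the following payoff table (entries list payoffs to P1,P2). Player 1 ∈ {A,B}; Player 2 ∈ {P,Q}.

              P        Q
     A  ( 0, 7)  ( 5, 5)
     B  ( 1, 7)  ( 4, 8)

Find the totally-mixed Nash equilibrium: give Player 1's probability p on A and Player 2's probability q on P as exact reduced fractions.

(p,q) = (1/3, 1/2)

P1 indiff ⇒ q·0+(1-q)·5 = q·1+(1-q)·4 ⇒ q(-1) = (1-q)(-1) ⇒ q = 1/2
P2 indiff ⇒ p·7+(1-p)·7 = p·5+(1-p)·8 ⇒ p(2) = (1-p)(1) ⇒ p = 1/3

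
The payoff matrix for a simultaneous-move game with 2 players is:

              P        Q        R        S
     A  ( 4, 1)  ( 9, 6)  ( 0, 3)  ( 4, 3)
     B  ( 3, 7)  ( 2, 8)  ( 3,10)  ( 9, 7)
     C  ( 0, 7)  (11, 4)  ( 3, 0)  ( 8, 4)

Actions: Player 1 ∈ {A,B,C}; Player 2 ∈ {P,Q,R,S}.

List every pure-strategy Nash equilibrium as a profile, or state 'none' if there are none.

(A,P): not NE [P2→Q gives 6>1]
(A,Q): not NE [P1→C gives 11>9]
(A,R): not NE [P1→C gives 3>0; P2→Q gives 6>3]
(A,S): not NE [P1→B gives 9>4; P2→Q gives 6>3]
(B,P): not NE [P1→A gives 4>3; P2→R gives 10>7]
(B,Q): not NE [P1→C gives 11>2; P2→R gives 10>8]
(B,R): NE
(B,S): not NE [P2→R gives 10>7]
(C,P): not NE [P1→A gives 4>0]
(C,Q): not NE [P2→P gives 7>4]
(C,R): not NE [P2→P gives 7>0]
(C,S): not NE [P1→B gives 9>8; P2→P gives 7>4]

PSNE = {(B,R)}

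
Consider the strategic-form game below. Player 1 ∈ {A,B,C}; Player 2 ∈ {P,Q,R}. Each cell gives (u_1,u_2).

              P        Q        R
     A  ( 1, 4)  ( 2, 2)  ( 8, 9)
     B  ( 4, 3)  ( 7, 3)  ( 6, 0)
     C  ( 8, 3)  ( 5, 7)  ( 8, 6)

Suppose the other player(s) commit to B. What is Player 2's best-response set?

P2 best: {P,Q}

u_2(P vs B) = 3
u_2(Q vs B) = 3
u_2(R vs B) = 0
max payoff 3 at {P,Q}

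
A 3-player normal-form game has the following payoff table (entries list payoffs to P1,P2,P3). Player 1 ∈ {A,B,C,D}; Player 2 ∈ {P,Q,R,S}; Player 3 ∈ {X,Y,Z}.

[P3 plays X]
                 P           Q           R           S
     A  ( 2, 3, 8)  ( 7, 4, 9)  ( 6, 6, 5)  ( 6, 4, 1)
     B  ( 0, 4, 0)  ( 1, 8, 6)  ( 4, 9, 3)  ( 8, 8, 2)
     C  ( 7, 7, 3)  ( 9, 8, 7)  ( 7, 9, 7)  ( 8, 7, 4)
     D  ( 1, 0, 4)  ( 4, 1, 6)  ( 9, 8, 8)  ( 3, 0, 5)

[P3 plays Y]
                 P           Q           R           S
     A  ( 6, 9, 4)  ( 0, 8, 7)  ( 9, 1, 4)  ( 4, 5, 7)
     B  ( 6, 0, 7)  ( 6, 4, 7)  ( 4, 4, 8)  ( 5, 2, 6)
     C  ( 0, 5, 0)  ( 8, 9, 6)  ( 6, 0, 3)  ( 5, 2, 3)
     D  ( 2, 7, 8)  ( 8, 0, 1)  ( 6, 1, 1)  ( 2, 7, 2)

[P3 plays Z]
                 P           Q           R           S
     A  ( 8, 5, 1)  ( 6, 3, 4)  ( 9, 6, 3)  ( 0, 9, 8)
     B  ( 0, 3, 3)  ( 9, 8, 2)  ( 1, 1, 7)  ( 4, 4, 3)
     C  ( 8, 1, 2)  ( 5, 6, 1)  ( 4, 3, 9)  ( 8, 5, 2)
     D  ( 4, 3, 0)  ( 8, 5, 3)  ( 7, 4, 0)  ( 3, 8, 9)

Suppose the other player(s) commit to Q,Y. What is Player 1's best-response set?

P1 best: {C,D}

u_1(A vs Q,Y) = 0
u_1(B vs Q,Y) = 6
u_1(C vs Q,Y) = 8
u_1(D vs Q,Y) = 8
max payoff 8 at {C,D}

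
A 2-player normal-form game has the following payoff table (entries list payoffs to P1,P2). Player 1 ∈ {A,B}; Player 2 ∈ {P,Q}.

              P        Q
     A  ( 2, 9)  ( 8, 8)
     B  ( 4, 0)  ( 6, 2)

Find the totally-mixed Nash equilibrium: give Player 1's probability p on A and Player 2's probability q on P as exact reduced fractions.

(p,q) = (2/3, 1/2)

P1 indiff ⇒ q·2+(1-q)·8 = q·4+(1-q)·6 ⇒ q(-2) = (1-q)(-2) ⇒ q = 1/2
P2 indiff ⇒ p·9+(1-p)·0 = p·8+(1-p)·2 ⇒ p(1) = (1-p)(2) ⇒ p = 2/3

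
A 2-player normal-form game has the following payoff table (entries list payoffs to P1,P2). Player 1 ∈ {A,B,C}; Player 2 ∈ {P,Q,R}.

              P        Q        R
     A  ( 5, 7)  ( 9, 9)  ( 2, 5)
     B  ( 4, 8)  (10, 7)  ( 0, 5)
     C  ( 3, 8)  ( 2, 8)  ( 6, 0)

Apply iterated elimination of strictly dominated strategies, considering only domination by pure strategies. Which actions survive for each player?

IESDS → P1:{A,B} P2:{P,Q}

P2 drop R (P beats it: A:7>5 B:8>5 C:8>0)
P1 drop C (A beats it: P:5>3 Q:9>2)
P1→{A,B} P2→{P,Q}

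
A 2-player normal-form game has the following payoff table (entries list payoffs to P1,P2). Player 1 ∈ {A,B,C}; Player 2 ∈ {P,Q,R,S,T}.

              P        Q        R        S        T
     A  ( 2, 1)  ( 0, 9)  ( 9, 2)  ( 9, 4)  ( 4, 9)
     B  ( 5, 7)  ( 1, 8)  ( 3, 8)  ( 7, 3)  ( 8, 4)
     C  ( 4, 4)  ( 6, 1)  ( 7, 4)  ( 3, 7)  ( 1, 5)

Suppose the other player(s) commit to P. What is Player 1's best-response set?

u_1(A vs P) = 2
u_1(B vs P) = 5
u_1(C vs P) = 4
max payoff 5 at {B}

P1 best: {B}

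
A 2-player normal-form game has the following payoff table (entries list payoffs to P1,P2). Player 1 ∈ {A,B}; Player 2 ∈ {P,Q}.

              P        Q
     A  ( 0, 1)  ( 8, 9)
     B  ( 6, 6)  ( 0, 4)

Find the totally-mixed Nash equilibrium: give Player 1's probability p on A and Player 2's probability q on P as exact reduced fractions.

P1 indiff ⇒ q·0+(1-q)·8 = q·6+(1-q)·0 ⇒ q(-6) = (1-q)(-8) ⇒ q = 4/7
P2 indiff ⇒ p·1+(1-p)·6 = p·9+(1-p)·4 ⇒ p(-8) = (1-p)(-2) ⇒ p = 1/5

p=1/5, q=4/7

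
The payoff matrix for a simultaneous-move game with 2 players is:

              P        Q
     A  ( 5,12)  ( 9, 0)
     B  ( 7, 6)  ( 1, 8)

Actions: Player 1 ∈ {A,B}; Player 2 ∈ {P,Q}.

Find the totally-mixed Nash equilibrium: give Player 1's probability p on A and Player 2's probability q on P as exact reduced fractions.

P1 indiff ⇒ q·5+(1-q)·9 = q·7+(1-q)·1 ⇒ q(-2) = (1-q)(-8) ⇒ q = 4/5
P2 indiff ⇒ p·12+(1-p)·6 = p·0+(1-p)·8 ⇒ p(12) = (1-p)(2) ⇒ p = 1/7

p=1/7, q=4/5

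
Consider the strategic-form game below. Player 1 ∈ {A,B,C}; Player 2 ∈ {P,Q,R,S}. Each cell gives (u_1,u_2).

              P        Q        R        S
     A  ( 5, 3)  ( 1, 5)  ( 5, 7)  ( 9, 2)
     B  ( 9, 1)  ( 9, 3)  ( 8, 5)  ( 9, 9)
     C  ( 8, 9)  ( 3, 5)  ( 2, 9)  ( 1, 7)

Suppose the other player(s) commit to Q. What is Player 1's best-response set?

P1 best: {B}

u_1(A vs Q) = 1
u_1(B vs Q) = 9
u_1(C vs Q) = 3
max payoff 9 at {B}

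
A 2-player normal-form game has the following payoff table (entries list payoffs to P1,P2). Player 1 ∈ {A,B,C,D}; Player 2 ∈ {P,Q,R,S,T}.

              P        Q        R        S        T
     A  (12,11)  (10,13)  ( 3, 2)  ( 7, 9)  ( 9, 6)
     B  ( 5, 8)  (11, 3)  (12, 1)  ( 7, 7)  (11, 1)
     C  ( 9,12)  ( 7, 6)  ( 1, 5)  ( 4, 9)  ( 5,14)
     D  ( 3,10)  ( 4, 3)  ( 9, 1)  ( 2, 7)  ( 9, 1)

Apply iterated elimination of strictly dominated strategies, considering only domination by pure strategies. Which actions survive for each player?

Remaining: P1:{A,B} P2:{P,Q}

P1 drop C (A beats it: P:12>9 Q:10>7 R:3>1 S:7>4 T:9>5)
P1 drop D (B beats it: P:5>3 Q:11>4 R:12>9 S:7>2 T:11>9)
P2 drop R (P beats it: A:11>2 B:8>1)
P2 drop S (P beats it: A:11>9 B:8>7)
P2 drop T (P beats it: A:11>6 B:8>1)
P1→{A,B} P2→{P,Q}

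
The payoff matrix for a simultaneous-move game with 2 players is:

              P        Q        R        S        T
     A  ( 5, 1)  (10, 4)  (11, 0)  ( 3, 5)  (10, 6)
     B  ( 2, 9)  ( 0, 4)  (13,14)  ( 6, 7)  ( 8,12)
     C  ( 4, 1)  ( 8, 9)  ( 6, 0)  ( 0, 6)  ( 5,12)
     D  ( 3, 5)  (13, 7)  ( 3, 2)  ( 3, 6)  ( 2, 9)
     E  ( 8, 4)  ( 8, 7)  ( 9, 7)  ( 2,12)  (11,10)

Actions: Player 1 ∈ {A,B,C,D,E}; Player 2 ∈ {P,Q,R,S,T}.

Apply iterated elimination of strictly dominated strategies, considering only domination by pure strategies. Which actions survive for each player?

P1 drop C (A beats it: P:5>4 Q:10>8 R:11>6 S:3>0 T:10>5)
P2 drop P (T beats it: A:6>1 B:12>9 D:9>5 E:10>4)
P2 drop Q (T beats it: A:6>4 B:12>4 D:9>7 E:10>7)
P1 drop D (B beats it: R:13>3 S:6>3 T:8>2)
P1→{A,B,E} P2→{R,S,T}

Survivors P1:{A,B,E} P2:{R,S,T}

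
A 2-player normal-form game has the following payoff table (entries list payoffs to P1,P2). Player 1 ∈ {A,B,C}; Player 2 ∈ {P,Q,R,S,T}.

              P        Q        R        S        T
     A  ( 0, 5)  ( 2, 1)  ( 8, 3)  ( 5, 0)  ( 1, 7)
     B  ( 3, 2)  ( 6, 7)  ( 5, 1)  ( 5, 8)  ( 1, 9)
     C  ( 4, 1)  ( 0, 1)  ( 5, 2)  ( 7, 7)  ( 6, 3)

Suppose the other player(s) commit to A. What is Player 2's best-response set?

P2 best: {T}

u_2(P vs A) = 5
u_2(Q vs A) = 1
u_2(R vs A) = 3
u_2(S vs A) = 0
u_2(T vs A) = 7
max payoff 7 at {T}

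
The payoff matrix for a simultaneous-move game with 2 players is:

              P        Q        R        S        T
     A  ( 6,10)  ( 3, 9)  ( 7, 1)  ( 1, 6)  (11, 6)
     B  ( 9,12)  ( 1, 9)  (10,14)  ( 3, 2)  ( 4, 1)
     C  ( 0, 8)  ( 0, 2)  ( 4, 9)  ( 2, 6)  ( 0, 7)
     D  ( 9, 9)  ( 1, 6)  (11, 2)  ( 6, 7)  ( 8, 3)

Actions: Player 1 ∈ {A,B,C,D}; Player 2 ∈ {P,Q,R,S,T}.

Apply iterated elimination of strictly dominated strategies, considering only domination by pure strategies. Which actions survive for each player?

P1 drop C (B beats it: P:9>0 Q:1>0 R:10>4 S:3>2 T:4>0)
P2 drop Q (P beats it: A:10>9 B:12>9 D:9>6)
P2 drop S (P beats it: A:10>6 B:12>2 D:9>7)
P2 drop T (P beats it: A:10>6 B:12>1 D:9>3)
P1 drop A (B beats it: P:9>6 R:10>7)
P1→{B,D} P2→{P,R}

Remaining: P1:{B,D} P2:{P,R}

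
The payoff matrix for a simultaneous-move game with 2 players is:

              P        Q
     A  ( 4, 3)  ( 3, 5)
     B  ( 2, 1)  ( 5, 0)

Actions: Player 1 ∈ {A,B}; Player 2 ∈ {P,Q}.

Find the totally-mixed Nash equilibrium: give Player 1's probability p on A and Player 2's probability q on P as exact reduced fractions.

P1 indiff ⇒ q·4+(1-q)·3 = q·2+(1-q)·5 ⇒ q(2) = (1-q)(2) ⇒ q = 1/2
P2 indiff ⇒ p·3+(1-p)·1 = p·5+(1-p)·0 ⇒ p(-2) = (1-p)(-1) ⇒ p = 1/3

P1 mixes 1/3 on A; P2 mixes 1/2 on P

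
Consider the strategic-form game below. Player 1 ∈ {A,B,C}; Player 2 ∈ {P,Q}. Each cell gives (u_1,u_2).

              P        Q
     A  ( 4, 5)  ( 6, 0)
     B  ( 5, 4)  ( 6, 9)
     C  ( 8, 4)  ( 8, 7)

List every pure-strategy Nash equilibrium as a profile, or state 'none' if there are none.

(A,P): not NE [P1→C gives 8>4]
(A,Q): not NE [P1→C gives 8>6; P2→P gives 5>0]
(B,P): not NE [P1→C gives 8>5; P2→Q gives 9>4]
(B,Q): not NE [P1→C gives 8>6]
(C,P): not NE [P2→Q gives 7>4]
(C,Q): NE

NE set: (C,Q)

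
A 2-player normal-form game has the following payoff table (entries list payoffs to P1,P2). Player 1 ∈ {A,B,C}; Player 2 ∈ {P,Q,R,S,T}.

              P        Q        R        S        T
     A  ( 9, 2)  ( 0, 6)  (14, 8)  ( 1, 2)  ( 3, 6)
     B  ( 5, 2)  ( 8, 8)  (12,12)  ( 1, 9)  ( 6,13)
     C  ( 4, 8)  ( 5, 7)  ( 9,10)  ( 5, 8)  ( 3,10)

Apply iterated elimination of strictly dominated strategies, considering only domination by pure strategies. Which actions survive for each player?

Survivors P1:{A,B} P2:{R,T}

P2 drop P (R beats it: A:8>2 B:12>2 C:10>8)
P2 drop Q (R beats it: A:8>6 B:12>8 C:10>7)
P2 drop S (R beats it: A:8>2 B:12>9 C:10>8)
P1 drop C (B beats it: R:12>9 T:6>3)
P1→{A,B} P2→{R,T}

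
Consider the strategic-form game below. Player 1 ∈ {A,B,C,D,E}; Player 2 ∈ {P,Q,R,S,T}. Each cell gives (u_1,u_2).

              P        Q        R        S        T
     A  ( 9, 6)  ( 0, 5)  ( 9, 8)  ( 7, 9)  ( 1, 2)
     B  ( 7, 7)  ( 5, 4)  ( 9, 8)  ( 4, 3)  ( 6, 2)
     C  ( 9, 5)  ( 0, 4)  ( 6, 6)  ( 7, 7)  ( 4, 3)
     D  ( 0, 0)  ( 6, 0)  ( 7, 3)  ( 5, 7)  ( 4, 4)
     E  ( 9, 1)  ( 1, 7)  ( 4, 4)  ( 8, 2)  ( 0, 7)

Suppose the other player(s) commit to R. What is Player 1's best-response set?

BR_1 = {A,B}

u_1(A vs R) = 9
u_1(B vs R) = 9
u_1(C vs R) = 6
u_1(D vs R) = 7
u_1(E vs R) = 4
max payoff 9 at {A,B}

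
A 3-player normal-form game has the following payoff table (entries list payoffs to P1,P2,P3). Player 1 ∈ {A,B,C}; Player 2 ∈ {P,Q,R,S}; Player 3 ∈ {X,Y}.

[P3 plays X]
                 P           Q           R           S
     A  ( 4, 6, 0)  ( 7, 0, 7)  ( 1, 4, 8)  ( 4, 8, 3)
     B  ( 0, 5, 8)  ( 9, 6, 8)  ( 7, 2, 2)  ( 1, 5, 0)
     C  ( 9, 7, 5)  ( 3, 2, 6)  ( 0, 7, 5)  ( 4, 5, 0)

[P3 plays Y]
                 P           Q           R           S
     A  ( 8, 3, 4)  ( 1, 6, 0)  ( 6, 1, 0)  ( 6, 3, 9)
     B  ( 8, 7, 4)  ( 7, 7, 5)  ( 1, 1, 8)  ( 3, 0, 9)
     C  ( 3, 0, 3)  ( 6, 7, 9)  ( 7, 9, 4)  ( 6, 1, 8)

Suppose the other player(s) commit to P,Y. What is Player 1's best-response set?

u_1(A vs P,Y) = 8
u_1(B vs P,Y) = 8
u_1(C vs P,Y) = 3
max payoff 8 at {A,B}

argmax u_1 = {A,B}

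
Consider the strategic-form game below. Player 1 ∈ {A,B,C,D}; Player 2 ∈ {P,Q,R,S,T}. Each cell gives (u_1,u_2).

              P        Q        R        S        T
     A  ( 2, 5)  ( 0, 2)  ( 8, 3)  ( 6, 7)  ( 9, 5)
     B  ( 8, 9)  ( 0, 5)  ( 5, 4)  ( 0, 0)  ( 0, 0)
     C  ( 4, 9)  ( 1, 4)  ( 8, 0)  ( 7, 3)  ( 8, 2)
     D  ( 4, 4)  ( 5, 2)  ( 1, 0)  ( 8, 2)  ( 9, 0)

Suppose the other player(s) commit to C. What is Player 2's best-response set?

u_2(P vs C) = 9
u_2(Q vs C) = 4
u_2(R vs C) = 0
u_2(S vs C) = 3
u_2(T vs C) = 2
max payoff 9 at {P}

P2 best: {P}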